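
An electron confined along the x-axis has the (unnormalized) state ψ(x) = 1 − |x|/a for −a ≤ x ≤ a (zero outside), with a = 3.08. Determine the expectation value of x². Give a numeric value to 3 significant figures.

0.949

⟨x²⟩ = ∫ x²·|ψ|² dx / ∫|ψ|² dx (integrals over the domain).
ψ is even, so ∫ over [−a, a] = 2∫₀ᵃ with ψ = 1 − x/a there: ∫₀ᵃ (1 − x/a)² dx = a/3, ∫₀ᵃ x²(1 − x/a)² dx = a³/30, ∫₀ᵃ x⁴(1 − x/a)² dx = a⁵/105.
State is unnormalized: ∫|ψ|² dx = 2.0533, and ∫ψ*·x²·ψ dx = 1.9479, so ⟨x²⟩ = 1.9479 / 2.0533.
⟨x²⟩ = 0.94864.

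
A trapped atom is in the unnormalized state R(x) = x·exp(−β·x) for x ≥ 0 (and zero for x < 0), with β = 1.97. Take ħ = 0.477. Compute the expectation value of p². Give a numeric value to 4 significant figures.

p² R = −ħ² d²R/dx²; ⟨p²⟩ = −ħ² ∫ R*·R'' dx / ∫|R|² dx.
Differentiate x·exp(−β·x) with the product rule; every integrand then reduces to terms xʲ·e^(−2βx) on [0, ∞), with ∫₀^∞ xʲ·e^(−2βx) dx = j!/(2β)^(j+1).
State is unnormalized: ∫|R|² dx = 0.032700, and ∫R*·(−ħ² R'') dx = 0.028874, so ⟨p²⟩ = 0.028874 / 0.032700.
⟨p²⟩ = 0.88302.

0.8830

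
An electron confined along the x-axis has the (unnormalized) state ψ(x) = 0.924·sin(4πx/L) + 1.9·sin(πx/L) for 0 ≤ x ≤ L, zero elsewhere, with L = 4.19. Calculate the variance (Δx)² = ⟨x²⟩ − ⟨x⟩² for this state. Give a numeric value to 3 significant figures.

0.731

Compute ⟨x⟩ and ⟨x²⟩ separately, then (Δx)² = ⟨x²⟩ − ⟨x⟩².
On 0 ≤ x ≤ L (j ≠ l): ∫sin²(jπx/L) dx = L/2, ∫sin(jπx/L)·sin(lπx/L) dx = 0; diagonal moments ∫x·sin²(jπx/L) dx = L²/4, ∫x²·sin²(jπx/L) dx = L³·(1/6 − 1/(4j²π²)); cross terms ∫x·sin(jπx/L)·sin(lπx/L) dx = 0 for j + l even and −4jlL²/(π²(j² − l²)²) for j + l odd, ∫x²·sin(jπx/L)·sin(lπx/L) dx = (−1)^(j+l)·4jlL³/(π²(j² − l²)²); higher powers the same way via product-to-sum and parts.
Normalization: ∫|ψ|² dx = 9.3516.
⟨x⟩ = 2.0475 and ⟨x²⟩ = 4.9231.
(Δx)² = 4.9231 − (2.0475)² = 0.73083.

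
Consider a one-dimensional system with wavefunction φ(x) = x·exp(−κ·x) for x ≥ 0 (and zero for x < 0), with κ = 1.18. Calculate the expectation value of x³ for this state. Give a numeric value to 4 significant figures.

⟨x³⟩ = ∫ x³·|φ|² dx / ∫|φ|² dx (integrals over the domain).
Every integrand reduces to terms xʲ·e^(−2κx) on [0, ∞); use ∫₀^∞ xʲ·e^(−2κx) dx = j!/(2κ)^(j+1).
State is unnormalized: ∫|φ|² dx = 0.15216, and ∫φ*·x³·φ dx = 0.69456, so ⟨x³⟩ = 0.69456 / 0.15216.
⟨x³⟩ = 4.5647.

4.565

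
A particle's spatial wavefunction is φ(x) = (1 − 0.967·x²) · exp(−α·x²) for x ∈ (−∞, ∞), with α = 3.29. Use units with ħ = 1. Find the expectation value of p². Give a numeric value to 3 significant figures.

p² φ = −ħ² d²φ/dx²; ⟨p²⟩ = −ħ² ∫ φ*·φ'' dx / ∫|φ|² dx.
Expand each integrand as polynomial × e^(−2αx²) and use ∫x^(2j)·e^(−2αx²) dx = (2j−1)!!/(4α)^j · √(π/(2α)), odd powers → 0; here √(π/(2α)) = 0.69097. Differentiate with the product rule, d/dx e^(−αx²) = −2αx·e^(−αx²).
State is unnormalized: ∫|φ|² dx = 0.60062, and ∫φ*·(−ħ² φ'') dx = 2.6933, so ⟨p²⟩ = 2.6933 / 0.60062.
⟨p²⟩ = 4.4842.

4.48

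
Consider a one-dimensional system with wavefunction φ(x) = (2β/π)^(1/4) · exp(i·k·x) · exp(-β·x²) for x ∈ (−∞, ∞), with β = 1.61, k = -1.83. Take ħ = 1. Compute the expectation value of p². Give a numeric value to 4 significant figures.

p² φ = −ħ² d²φ/dx²; ⟨p²⟩ = −ħ² ∫ φ*·φ'' dx.
Gaussian moments: ∫x^(2j)·e^(−2βx²) dx = (2j−1)!!/(4β)^j · √(π/(2β)), odd powers integrate to 0; here √(π/(2β)) = 0.98775. Derivatives: φ′ = (ik − 2βx)·φ, φ″ = ((ik − 2βx)² − 2β)·φ; the odd-in-x pieces drop out.
⟨p²⟩ = 4.9589.

4.959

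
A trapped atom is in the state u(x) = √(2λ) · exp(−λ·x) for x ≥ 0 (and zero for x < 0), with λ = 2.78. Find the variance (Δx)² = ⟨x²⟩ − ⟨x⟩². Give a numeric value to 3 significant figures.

0.0323

Compute ⟨x⟩ and ⟨x²⟩ separately, then (Δx)² = ⟨x²⟩ − ⟨x⟩².
Every integrand reduces to terms xʲ·e^(−2λx) on [0, ∞); use ∫₀^∞ xʲ·e^(−2λx) dx = j!/(2λ)^(j+1).
⟨x⟩ = 0.17986 and ⟨x²⟩ = 0.064696.
(Δx)² = 0.064696 − (0.17986)² = 0.032348.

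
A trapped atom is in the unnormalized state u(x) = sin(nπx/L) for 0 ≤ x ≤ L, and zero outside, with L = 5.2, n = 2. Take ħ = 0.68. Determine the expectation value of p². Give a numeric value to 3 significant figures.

0.675

p² u = −ħ² d²u/dx²; ⟨p²⟩ = −ħ² ∫ u*·u'' dx / ∫|u|² dx.
d/dx sin(nπx/L) = (nπ/L)·cos(nπx/L) and d²/dx² sin(nπx/L) = −(nπ/L)²·sin(nπx/L); on 0 ≤ x ≤ L, ∫sin²(nπx/L) dx = L/2 and ∫sin(nπx/L)·cos(nπx/L) dx = 0.
State is unnormalized: ∫|u|² dx = 2.6000, and ∫u*·(−ħ² u'') dx = 1.7553, so ⟨p²⟩ = 1.7553 / 2.6000.
⟨p²⟩ = 0.67510.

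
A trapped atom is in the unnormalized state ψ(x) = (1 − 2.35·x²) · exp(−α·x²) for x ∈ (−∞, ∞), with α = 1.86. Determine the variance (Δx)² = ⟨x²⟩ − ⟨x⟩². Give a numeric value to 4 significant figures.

0.1211

Compute ⟨x⟩ and ⟨x²⟩ separately, then (Δx)² = ⟨x²⟩ − ⟨x⟩².
Expand each integrand as polynomial × e^(−2αx²) and use ∫x^(2j)·e^(−2αx²) dx = (2j−1)!!/(4α)^j · √(π/(2α)), odd powers → 0; here √(π/(2α)) = 0.91897.
Normalization: ∫|ψ|² dx = 0.61349.
⟨x⟩ = 0.0000 and ⟨x²⟩ = 0.12107.
(Δx)² = 0.12107 − (0.0000)² = 0.12107.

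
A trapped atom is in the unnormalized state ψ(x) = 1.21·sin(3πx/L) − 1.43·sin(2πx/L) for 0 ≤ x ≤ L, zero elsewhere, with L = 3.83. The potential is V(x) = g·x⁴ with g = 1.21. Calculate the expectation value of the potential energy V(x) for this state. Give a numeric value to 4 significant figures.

83.91

⟨V⟩ = ∫ V(x)·|ψ|² dx / ∫|ψ|² dx.
On 0 ≤ x ≤ L (j ≠ l): ∫sin²(jπx/L) dx = L/2, ∫sin(jπx/L)·sin(lπx/L) dx = 0; diagonal moments ∫x·sin²(jπx/L) dx = L²/4, ∫x²·sin²(jπx/L) dx = L³·(1/6 − 1/(4j²π²)); cross terms ∫x·sin(jπx/L)·sin(lπx/L) dx = 0 for j + l even and −4jlL²/(π²(j² − l²)²) for j + l odd, ∫x²·sin(jπx/L)·sin(lπx/L) dx = (−1)^(j+l)·4jlL³/(π²(j² − l²)²); higher powers the same way via product-to-sum and parts.
State is unnormalized: ∫|ψ|² dx = 6.7197, and ∫ψ*·V(x)·ψ dx = 563.87, so ⟨V⟩ = 563.87 / 6.7197.
⟨V⟩ = 83.913.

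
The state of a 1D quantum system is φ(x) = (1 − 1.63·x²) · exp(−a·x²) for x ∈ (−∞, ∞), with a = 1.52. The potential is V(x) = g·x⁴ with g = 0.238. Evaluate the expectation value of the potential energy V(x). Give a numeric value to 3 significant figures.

⟨V⟩ = ∫ V(x)·|φ|² dx / ∫|φ|² dx.
Expand each integrand as polynomial × e^(−2ax²) and use ∫x^(2j)·e^(−2ax²) dx = (2j−1)!!/(4a)^j · √(π/(2a)), odd powers → 0; here √(π/(2a)) = 1.0166.
State is unnormalized: ∫|φ|² dx = 0.69070, and ∫φ*·V(x)·φ dx = 0.016388, so ⟨V⟩ = 0.016388 / 0.69070.
⟨V⟩ = 0.023727.

0.0237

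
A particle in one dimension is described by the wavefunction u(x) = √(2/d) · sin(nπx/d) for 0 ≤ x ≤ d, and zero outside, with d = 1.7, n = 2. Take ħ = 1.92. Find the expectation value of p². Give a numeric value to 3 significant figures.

50.4

p² u = −ħ² d²u/dx²; ⟨p²⟩ = −ħ² ∫ u*·u'' dx.
d/dx sin(nπx/d) = (nπ/d)·cos(nπx/d) and d²/dx² sin(nπx/d) = −(nπ/d)²·sin(nπx/d); on 0 ≤ x ≤ d, ∫sin²(nπx/d) dx = d/2 and ∫sin(nπx/d)·cos(nπx/d) dx = 0.
⟨p²⟩ = 50.358.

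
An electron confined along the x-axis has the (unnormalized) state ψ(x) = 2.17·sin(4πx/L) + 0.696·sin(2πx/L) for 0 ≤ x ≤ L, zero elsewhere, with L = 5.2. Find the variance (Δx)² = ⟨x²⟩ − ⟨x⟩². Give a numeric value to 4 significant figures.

2.852

Compute ⟨x⟩ and ⟨x²⟩ separately, then (Δx)² = ⟨x²⟩ − ⟨x⟩².
On 0 ≤ x ≤ L (j ≠ l): ∫sin²(jπx/L) dx = L/2, ∫sin(jπx/L)·sin(lπx/L) dx = 0; diagonal moments ∫x·sin²(jπx/L) dx = L²/4, ∫x²·sin²(jπx/L) dx = L³·(1/6 − 1/(4j²π²)); cross terms ∫x·sin(jπx/L)·sin(lπx/L) dx = 0 for j + l even and −4jlL²/(π²(j² − l²)²) for j + l odd, ∫x²·sin(jπx/L)·sin(lπx/L) dx = (−1)^(j+l)·4jlL³/(π²(j² − l²)²); higher powers the same way via product-to-sum and parts.
Normalization: ∫|ψ|² dx = 13.503.
⟨x⟩ = 2.6000 and ⟨x²⟩ = 9.6120.
(Δx)² = 9.6120 − (2.6000)² = 2.8520.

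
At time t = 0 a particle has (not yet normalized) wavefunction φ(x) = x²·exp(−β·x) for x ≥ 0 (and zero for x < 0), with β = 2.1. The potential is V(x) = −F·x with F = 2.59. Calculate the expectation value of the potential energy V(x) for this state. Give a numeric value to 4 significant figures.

-3.083

⟨V⟩ = ∫ V(x)·|φ|² dx / ∫|φ|² dx.
Every integrand reduces to terms xʲ·e^(−2βx) on [0, ∞); use ∫₀^∞ xʲ·e^(−2βx) dx = j!/(2β)^(j+1).
State is unnormalized: ∫|φ|² dx = 0.018364, and ∫φ*·V(x)·φ dx = -0.056622, so ⟨V⟩ = -0.056622 / 0.018364.
⟨V⟩ = -3.0833.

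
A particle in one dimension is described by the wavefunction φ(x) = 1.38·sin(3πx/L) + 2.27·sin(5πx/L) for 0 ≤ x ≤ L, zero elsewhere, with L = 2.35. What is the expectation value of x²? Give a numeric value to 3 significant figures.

2.06

⟨x²⟩ = ∫ x²·|φ|² dx / ∫|φ|² dx (integrals over the domain).
On 0 ≤ x ≤ L (j ≠ l): ∫sin²(jπx/L) dx = L/2, ∫sin(jπx/L)·sin(lπx/L) dx = 0; diagonal moments ∫x·sin²(jπx/L) dx = L²/4, ∫x²·sin²(jπx/L) dx = L³·(1/6 − 1/(4j²π²)); cross terms ∫x·sin(jπx/L)·sin(lπx/L) dx = 0 for j + l even and −4jlL²/(π²(j² − l²)²) for j + l odd, ∫x²·sin(jπx/L)·sin(lπx/L) dx = (−1)^(j+l)·4jlL³/(π²(j² − l²)²); higher powers the same way via product-to-sum and parts.
State is unnormalized: ∫|φ|² dx = 8.2923, and ∫φ*·x²·φ dx = 17.058, so ⟨x²⟩ = 17.058 / 8.2923.
⟨x²⟩ = 2.0571.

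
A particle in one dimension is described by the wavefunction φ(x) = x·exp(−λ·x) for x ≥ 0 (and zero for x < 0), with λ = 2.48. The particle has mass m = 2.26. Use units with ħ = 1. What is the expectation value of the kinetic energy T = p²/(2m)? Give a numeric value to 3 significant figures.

T = −(ħ²/2m) d²/dx², so ⟨T⟩ = −(ħ²/2m) ∫ φ*·φ'' dx / ∫|φ|² dx; with m = 2.26.
Differentiate x·exp(−λ·x) with the product rule; every integrand then reduces to terms xʲ·e^(−2λx) on [0, ∞), with ∫₀^∞ xʲ·e^(−2λx) dx = j!/(2λ)^(j+1).
State is unnormalized: ∫|φ|² dx = 0.016390, and ∫φ*·(−ħ²/2m · φ'') dx = 0.022302, so ⟨T⟩ = 0.022302 / 0.016390.
⟨T⟩ = 1.3607.

1.36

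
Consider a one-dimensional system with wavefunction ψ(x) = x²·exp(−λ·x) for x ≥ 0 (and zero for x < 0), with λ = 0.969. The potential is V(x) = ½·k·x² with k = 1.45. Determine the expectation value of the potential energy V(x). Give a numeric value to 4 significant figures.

5.791

⟨V⟩ = ∫ V(x)·|ψ|² dx / ∫|ψ|² dx.
Every integrand reduces to terms xʲ·e^(−2λx) on [0, ∞); use ∫₀^∞ xʲ·e^(−2λx) dx = j!/(2λ)^(j+1).
State is unnormalized: ∫|ψ|² dx = 0.87789, and ∫ψ*·V(x)·ψ dx = 5.0839, so ⟨V⟩ = 5.0839 / 0.87789.
⟨V⟩ = 5.7910.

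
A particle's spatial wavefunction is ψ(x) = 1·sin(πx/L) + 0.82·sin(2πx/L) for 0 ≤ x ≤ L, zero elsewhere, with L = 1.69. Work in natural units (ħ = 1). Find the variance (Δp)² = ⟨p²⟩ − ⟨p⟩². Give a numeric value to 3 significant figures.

Compute ⟨p⟩ and ⟨p²⟩ separately; (Δp)² = ⟨p²⟩ − ⟨p⟩².
d²/dx² sin(jπx/L) = −(jπ/L)²·sin(jπx/L); on 0 ≤ x ≤ L, ∫sin²(jπx/L) dx = L/2 and ∫sin(jπx/L)·sin(lπx/L) dx = 0 for j ≠ l, so only diagonal terms survive in ∫|ψ|² and ∫ψ·ψ″; ∫ψ·ψ′ dx = [ψ²/2] between the walls = 0.
Normalization: ∫|ψ|² dx = 1.4132.
⟨p⟩ = 0.0000 and ⟨p²⟩ = 7.6237.
(Δp)² = 7.6237 − (0.0000)² = 7.6237.

7.62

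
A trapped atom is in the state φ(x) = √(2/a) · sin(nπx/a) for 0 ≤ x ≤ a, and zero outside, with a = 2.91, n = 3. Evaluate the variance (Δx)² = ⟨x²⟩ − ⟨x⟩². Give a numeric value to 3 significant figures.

0.658

Compute ⟨x⟩ and ⟨x²⟩ separately, then (Δx)² = ⟨x²⟩ − ⟨x⟩².
With sin²θ = (1 − cos2θ)/2 on 0 ≤ x ≤ a: ∫sin²(nπx/a) dx = a/2, ∫x·sin²(nπx/a) dx = a²/4, ∫x²·sin²(nπx/a) dx = a³·(1/6 − 1/(4n²π²)); higher powers xᵏ the same way, integrating xᵏ·cos(2nπx/a) by parts.
⟨x⟩ = 1.4550 and ⟨x²⟩ = 2.7750.
(Δx)² = 2.7750 − (1.4550)² = 0.65801.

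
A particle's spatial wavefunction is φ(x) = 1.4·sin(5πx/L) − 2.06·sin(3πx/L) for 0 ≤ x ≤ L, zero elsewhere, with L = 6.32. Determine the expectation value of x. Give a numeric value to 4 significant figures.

3.160

⟨x⟩ = ∫ x·|φ|² dx / ∫|φ|² dx (integrals over the domain).
On 0 ≤ x ≤ L (j ≠ l): ∫sin²(jπx/L) dx = L/2, ∫sin(jπx/L)·sin(lπx/L) dx = 0; diagonal moments ∫x·sin²(jπx/L) dx = L²/4, ∫x²·sin²(jπx/L) dx = L³·(1/6 − 1/(4j²π²)); cross terms ∫x·sin(jπx/L)·sin(lπx/L) dx = 0 for j + l even and −4jlL²/(π²(j² − l²)²) for j + l odd, ∫x²·sin(jπx/L)·sin(lπx/L) dx = (−1)^(j+l)·4jlL³/(π²(j² − l²)²); higher powers the same way via product-to-sum and parts.
State is unnormalized: ∫|φ|² dx = 19.603, and ∫φ*·x·φ dx = 61.947, so ⟨x⟩ = 61.947 / 19.603.
⟨x⟩ = 3.1600.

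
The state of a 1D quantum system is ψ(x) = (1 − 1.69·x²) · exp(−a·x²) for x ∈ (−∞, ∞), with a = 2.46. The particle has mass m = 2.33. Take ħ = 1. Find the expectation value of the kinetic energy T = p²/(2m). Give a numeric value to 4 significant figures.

1.098

T = −(ħ²/2m) d²/dx², so ⟨T⟩ = −(ħ²/2m) ∫ ψ*·ψ'' dx / ∫|ψ|² dx; with m = 2.33.
Expand each integrand as polynomial × e^(−2ax²) and use ∫x^(2j)·e^(−2ax²) dx = (2j−1)!!/(4a)^j · √(π/(2a)), odd powers → 0; here √(π/(2a)) = 0.79908. Differentiate with the product rule, d/dx e^(−ax²) = −2ax·e^(−ax²).
State is unnormalized: ∫|ψ|² dx = 0.59531, and ∫ψ*·(−ħ²/2m · ψ'') dx = 0.65383, so ⟨T⟩ = 0.65383 / 0.59531.
⟨T⟩ = 1.0983.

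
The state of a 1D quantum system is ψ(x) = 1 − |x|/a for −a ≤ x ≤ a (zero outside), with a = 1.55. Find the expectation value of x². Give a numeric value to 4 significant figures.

0.2403

⟨x²⟩ = ∫ x²·|ψ|² dx / ∫|ψ|² dx (integrals over the domain).
ψ is even, so ∫ over [−a, a] = 2∫₀ᵃ with ψ = 1 − x/a there: ∫₀ᵃ (1 − x/a)² dx = a/3, ∫₀ᵃ x²(1 − x/a)² dx = a³/30, ∫₀ᵃ x⁴(1 − x/a)² dx = a⁵/105.
State is unnormalized: ∫|ψ|² dx = 1.0333, and ∫ψ*·x²·ψ dx = 0.24826, so ⟨x²⟩ = 0.24826 / 1.0333.
⟨x²⟩ = 0.24025.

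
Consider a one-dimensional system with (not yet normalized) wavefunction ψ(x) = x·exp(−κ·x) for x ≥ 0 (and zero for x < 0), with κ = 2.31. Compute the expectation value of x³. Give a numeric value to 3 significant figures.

0.608

⟨x³⟩ = ∫ x³·|ψ|² dx / ∫|ψ|² dx (integrals over the domain).
Every integrand reduces to terms xʲ·e^(−2κx) on [0, ∞); use ∫₀^∞ xʲ·e^(−2κx) dx = j!/(2κ)^(j+1).
State is unnormalized: ∫|ψ|² dx = 0.020282, and ∫ψ*·x³·ψ dx = 0.012340, so ⟨x³⟩ = 0.012340 / 0.020282.
⟨x³⟩ = 0.60845.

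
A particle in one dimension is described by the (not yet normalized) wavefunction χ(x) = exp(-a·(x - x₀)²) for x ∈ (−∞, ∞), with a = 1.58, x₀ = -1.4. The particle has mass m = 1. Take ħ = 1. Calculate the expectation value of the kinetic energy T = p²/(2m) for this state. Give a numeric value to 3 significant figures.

0.790

T = −(ħ²/2m) d²/dx², so ⟨T⟩ = −(ħ²/2m) ∫ χ*·χ'' dx / ∫|χ|² dx; with m = 1.
Gaussian moments (u = x − x₀): ∫u^(2j)·e^(−2au²) du = (2j−1)!!/(4a)^j · √(π/(2a)), odd powers integrate to 0; here √(π/(2a)) = 0.99708. Derivatives: d/dx e^(−au²) = −2au·e^(−au²), d²/dx² e^(−au²) = (4a²u² − 2a)·e^(−au²).
State is unnormalized: ∫|χ|² dx = 0.99708, and ∫χ*·(−ħ²/2m · χ'') dx = 0.78770, so ⟨T⟩ = 0.78770 / 0.99708.
⟨T⟩ = 0.79000.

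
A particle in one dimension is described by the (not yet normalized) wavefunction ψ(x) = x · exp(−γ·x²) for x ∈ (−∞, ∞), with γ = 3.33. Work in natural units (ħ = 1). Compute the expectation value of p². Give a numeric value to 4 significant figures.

9.990

p² ψ = −ħ² d²ψ/dx²; ⟨p²⟩ = −ħ² ∫ ψ*·ψ'' dx / ∫|ψ|² dx.
Expand each integrand as polynomial × e^(−2γx²) and use ∫x^(2j)·e^(−2γx²) dx = (2j−1)!!/(4γ)^j · √(π/(2γ)), odd powers → 0; here √(π/(2γ)) = 0.68681. Differentiate with the product rule, d/dx e^(−γx²) = −2γx·e^(−γx²).
State is unnormalized: ∫|ψ|² dx = 0.051562, and ∫ψ*·(−ħ² ψ'') dx = 0.51511, so ⟨p²⟩ = 0.51511 / 0.051562.
⟨p²⟩ = 9.9900.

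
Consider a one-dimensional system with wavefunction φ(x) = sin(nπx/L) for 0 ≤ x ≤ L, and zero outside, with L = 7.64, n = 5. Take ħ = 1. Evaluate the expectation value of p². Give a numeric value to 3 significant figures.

4.23

p² φ = −ħ² d²φ/dx²; ⟨p²⟩ = −ħ² ∫ φ*·φ'' dx / ∫|φ|² dx.
d/dx sin(nπx/L) = (nπ/L)·cos(nπx/L) and d²/dx² sin(nπx/L) = −(nπ/L)²·sin(nπx/L); on 0 ≤ x ≤ L, ∫sin²(nπx/L) dx = L/2 and ∫sin(nπx/L)·cos(nπx/L) dx = 0.
State is unnormalized: ∫|φ|² dx = 3.8200, and ∫φ*·(−ħ² φ'') dx = 16.148, so ⟨p²⟩ = 16.148 / 3.8200.
⟨p²⟩ = 4.2272.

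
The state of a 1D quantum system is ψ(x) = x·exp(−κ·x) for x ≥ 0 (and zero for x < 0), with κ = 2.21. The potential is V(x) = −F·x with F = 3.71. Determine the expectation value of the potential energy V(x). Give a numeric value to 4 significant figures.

⟨V⟩ = ∫ V(x)·|ψ|² dx / ∫|ψ|² dx.
Every integrand reduces to terms xʲ·e^(−2κx) on [0, ∞); use ∫₀^∞ xʲ·e^(−2κx) dx = j!/(2κ)^(j+1).
State is unnormalized: ∫|ψ|² dx = 0.023161, and ∫ψ*·V(x)·ψ dx = -0.058322, so ⟨V⟩ = -0.058322 / 0.023161.
⟨V⟩ = -2.5181.

-2.518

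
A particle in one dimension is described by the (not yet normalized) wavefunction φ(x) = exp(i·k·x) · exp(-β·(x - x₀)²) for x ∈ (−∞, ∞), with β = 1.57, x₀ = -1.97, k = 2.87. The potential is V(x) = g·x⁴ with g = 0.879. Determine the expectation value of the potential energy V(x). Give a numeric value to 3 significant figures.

⟨V⟩ = ∫ V(x)·|φ|² dx / ∫|φ|² dx.
Gaussian moments (u = x − x₀): ∫u^(2j)·e^(−2βu²) du = (2j−1)!!/(4β)^j · √(π/(2β)), odd powers integrate to 0; here √(π/(2β)) = 1.0003.
State is unnormalized: ∫|φ|² dx = 1.0003, and ∫φ*·V(x)·φ dx = 16.569, so ⟨V⟩ = 16.569 / 1.0003.
⟨V⟩ = 16.565.

16.6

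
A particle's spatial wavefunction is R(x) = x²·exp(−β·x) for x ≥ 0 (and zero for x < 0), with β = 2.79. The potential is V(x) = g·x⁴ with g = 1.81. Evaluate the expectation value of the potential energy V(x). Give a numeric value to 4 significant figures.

3.137

⟨V⟩ = ∫ V(x)·|R|² dx / ∫|R|² dx.
Every integrand reduces to terms xʲ·e^(−2βx) on [0, ∞); use ∫₀^∞ xʲ·e^(−2βx) dx = j!/(2β)^(j+1).
State is unnormalized: ∫|R|² dx = 0.0044365, and ∫R*·V(x)·R dx = 0.013915, so ⟨V⟩ = 0.013915 / 0.0044365.
⟨V⟩ = 3.1365.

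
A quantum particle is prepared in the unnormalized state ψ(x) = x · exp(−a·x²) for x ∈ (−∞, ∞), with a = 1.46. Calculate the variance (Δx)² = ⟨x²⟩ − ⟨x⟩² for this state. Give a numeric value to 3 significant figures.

0.514

Compute ⟨x⟩ and ⟨x²⟩ separately, then (Δx)² = ⟨x²⟩ − ⟨x⟩².
Expand each integrand as polynomial × e^(−2ax²) and use ∫x^(2j)·e^(−2ax²) dx = (2j−1)!!/(4a)^j · √(π/(2a)), odd powers → 0; here √(π/(2a)) = 1.0373.
Normalization: ∫|ψ|² dx = 0.17761.
⟨x⟩ = 0.0000 and ⟨x²⟩ = 0.51370.
(Δx)² = 0.51370 − (0.0000)² = 0.51370.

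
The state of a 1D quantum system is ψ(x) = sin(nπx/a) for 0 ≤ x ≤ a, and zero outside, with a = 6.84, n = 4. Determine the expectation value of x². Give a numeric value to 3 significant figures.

15.4

⟨x²⟩ = ∫ x²·|ψ|² dx / ∫|ψ|² dx (integrals over the domain).
With sin²θ = (1 − cos2θ)/2 on 0 ≤ x ≤ a: ∫sin²(nπx/a) dx = a/2, ∫x·sin²(nπx/a) dx = a²/4, ∫x²·sin²(nπx/a) dx = a³·(1/6 − 1/(4n²π²)); higher powers xᵏ the same way, integrating xᵏ·cos(2nπx/a) by parts.
State is unnormalized: ∫|ψ|² dx = 3.4200, and ∫ψ*·x²·ψ dx = 52.829, so ⟨x²⟩ = 52.829 / 3.4200.
⟨x²⟩ = 15.447.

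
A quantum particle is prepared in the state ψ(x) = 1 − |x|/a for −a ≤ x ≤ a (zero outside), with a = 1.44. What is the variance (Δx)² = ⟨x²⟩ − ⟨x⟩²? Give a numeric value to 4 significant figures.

Compute ⟨x⟩ and ⟨x²⟩ separately, then (Δx)² = ⟨x²⟩ − ⟨x⟩².
ψ is even, so ∫ over [−a, a] = 2∫₀ᵃ with ψ = 1 − x/a there: ∫₀ᵃ (1 − x/a)² dx = a/3, ∫₀ᵃ x²(1 − x/a)² dx = a³/30, ∫₀ᵃ x⁴(1 − x/a)² dx = a⁵/105.
Normalization: ∫|ψ|² dx = 0.96000.
⟨x⟩ = 0.0000 and ⟨x²⟩ = 0.20736.
(Δx)² = 0.20736 − (0.0000)² = 0.20736.

0.2074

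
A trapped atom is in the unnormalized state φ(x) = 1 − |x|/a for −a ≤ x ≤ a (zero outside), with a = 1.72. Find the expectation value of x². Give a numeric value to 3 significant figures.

⟨x²⟩ = ∫ x²·|φ|² dx / ∫|φ|² dx (integrals over the domain).
φ is even, so ∫ over [−a, a] = 2∫₀ᵃ with φ = 1 − x/a there: ∫₀ᵃ (1 − x/a)² dx = a/3, ∫₀ᵃ x²(1 − x/a)² dx = a³/30, ∫₀ᵃ x⁴(1 − x/a)² dx = a⁵/105.
State is unnormalized: ∫|φ|² dx = 1.1467, and ∫φ*·x²·φ dx = 0.33923, so ⟨x²⟩ = 0.33923 / 1.1467.
⟨x²⟩ = 0.29584.

0.296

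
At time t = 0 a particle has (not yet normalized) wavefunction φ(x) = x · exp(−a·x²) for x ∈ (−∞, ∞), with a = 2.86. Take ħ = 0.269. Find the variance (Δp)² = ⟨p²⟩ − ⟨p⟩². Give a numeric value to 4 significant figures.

Compute ⟨p⟩ and ⟨p²⟩ separately; (Δp)² = ⟨p²⟩ − ⟨p⟩².
Expand each integrand as polynomial × e^(−2ax²) and use ∫x^(2j)·e^(−2ax²) dx = (2j−1)!!/(4a)^j · √(π/(2a)), odd powers → 0; here √(π/(2a)) = 0.74110. Differentiate with the product rule, d/dx e^(−ax²) = −2ax·e^(−ax²).
Normalization: ∫|φ|² dx = 0.064781.
⟨p⟩ = 0.0000 and ⟨p²⟩ = 0.62086.
(Δp)² = 0.62086 − (0.0000)² = 0.62086.

0.6209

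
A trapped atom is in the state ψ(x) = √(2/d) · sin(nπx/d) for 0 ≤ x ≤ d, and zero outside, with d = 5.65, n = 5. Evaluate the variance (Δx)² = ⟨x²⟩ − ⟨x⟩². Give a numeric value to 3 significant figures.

2.60

Compute ⟨x⟩ and ⟨x²⟩ separately, then (Δx)² = ⟨x²⟩ − ⟨x⟩².
With sin²θ = (1 − cos2θ)/2 on 0 ≤ x ≤ d: ∫sin²(nπx/d) dx = d/2, ∫x·sin²(nπx/d) dx = d²/4, ∫x²·sin²(nπx/d) dx = d³·(1/6 − 1/(4n²π²)); higher powers xᵏ the same way, integrating xᵏ·cos(2nπx/d) by parts.
⟨x⟩ = 2.8250 and ⟨x²⟩ = 10.576.
(Δx)² = 10.576 − (2.8250)² = 2.5955.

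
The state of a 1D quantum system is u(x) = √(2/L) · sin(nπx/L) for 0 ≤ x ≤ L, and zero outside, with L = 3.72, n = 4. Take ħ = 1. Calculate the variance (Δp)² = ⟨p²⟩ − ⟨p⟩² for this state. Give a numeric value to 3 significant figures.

11.4

Compute ⟨p⟩ and ⟨p²⟩ separately; (Δp)² = ⟨p²⟩ − ⟨p⟩².
d/dx sin(nπx/L) = (nπ/L)·cos(nπx/L) and d²/dx² sin(nπx/L) = −(nπ/L)²·sin(nπx/L); on 0 ≤ x ≤ L, ∫sin²(nπx/L) dx = L/2 and ∫sin(nπx/L)·cos(nπx/L) dx = 0.
⟨p⟩ = 0.0000 and ⟨p²⟩ = 11.411.
(Δp)² = 11.411 − (0.0000)² = 11.411.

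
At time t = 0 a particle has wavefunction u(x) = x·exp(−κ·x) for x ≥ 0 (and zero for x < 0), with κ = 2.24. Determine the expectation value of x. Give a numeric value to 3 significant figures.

⟨x⟩ = ∫ x·|u|² dx / ∫|u|² dx (integrals over the domain).
Every integrand reduces to terms xʲ·e^(−2κx) on [0, ∞); use ∫₀^∞ xʲ·e^(−2κx) dx = j!/(2κ)^(j+1).
State is unnormalized: ∫|u|² dx = 0.022243, and ∫u*·x·u dx = 0.014895, so ⟨x⟩ = 0.014895 / 0.022243.
⟨x⟩ = 0.66964.

0.670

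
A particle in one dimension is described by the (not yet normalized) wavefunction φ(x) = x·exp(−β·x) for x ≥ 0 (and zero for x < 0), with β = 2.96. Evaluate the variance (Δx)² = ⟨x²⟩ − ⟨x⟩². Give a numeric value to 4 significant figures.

0.08560

Compute ⟨x⟩ and ⟨x²⟩ separately, then (Δx)² = ⟨x²⟩ − ⟨x⟩².
Every integrand reduces to terms xʲ·e^(−2βx) on [0, ∞); use ∫₀^∞ xʲ·e^(−2βx) dx = j!/(2β)^(j+1).
Normalization: ∫|φ|² dx = 0.0096397.
⟨x⟩ = 0.50676 and ⟨x²⟩ = 0.34240.
(Δx)² = 0.34240 − (0.50676)² = 0.085601.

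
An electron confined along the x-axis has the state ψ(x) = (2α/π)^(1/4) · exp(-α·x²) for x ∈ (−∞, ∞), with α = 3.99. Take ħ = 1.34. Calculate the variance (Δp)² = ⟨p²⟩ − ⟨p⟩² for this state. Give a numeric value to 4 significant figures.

7.164

Compute ⟨p⟩ and ⟨p²⟩ separately; (Δp)² = ⟨p²⟩ − ⟨p⟩².
Gaussian moments: ∫x^(2j)·e^(−2αx²) dx = (2j−1)!!/(4α)^j · √(π/(2α)), odd powers integrate to 0; here √(π/(2α)) = 0.62744. Derivatives: d/dx e^(−αx²) = −2αx·e^(−αx²), d²/dx² e^(−αx²) = (4α²x² − 2α)·e^(−αx²).
⟨p⟩ = 0.0000 and ⟨p²⟩ = 7.1644.
(Δp)² = 7.1644 − (0.0000)² = 7.1644.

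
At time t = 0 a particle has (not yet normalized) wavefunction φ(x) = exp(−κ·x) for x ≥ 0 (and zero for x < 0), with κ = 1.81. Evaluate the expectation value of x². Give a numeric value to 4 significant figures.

⟨x²⟩ = ∫ x²·|φ|² dx / ∫|φ|² dx (integrals over the domain).
Every integrand reduces to terms xʲ·e^(−2κx) on [0, ∞); use ∫₀^∞ xʲ·e^(−2κx) dx = j!/(2κ)^(j+1).
State is unnormalized: ∫|φ|² dx = 0.27624, and ∫φ*·x²·φ dx = 0.042160, so ⟨x²⟩ = 0.042160 / 0.27624.
⟨x²⟩ = 0.15262.

0.1526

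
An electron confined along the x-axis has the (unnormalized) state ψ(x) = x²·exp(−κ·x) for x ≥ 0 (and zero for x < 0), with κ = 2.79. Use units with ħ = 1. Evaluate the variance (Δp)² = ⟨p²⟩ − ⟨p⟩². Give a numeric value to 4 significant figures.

Compute ⟨p⟩ and ⟨p²⟩ separately; (Δp)² = ⟨p²⟩ − ⟨p⟩².
Differentiate x²·exp(−κ·x) with the product rule; every integrand then reduces to terms xʲ·e^(−2κx) on [0, ∞), with ∫₀^∞ xʲ·e^(−2κx) dx = j!/(2κ)^(j+1).
Normalization: ∫|ψ|² dx = 0.0044365.
⟨p⟩ = 0.0000 and ⟨p²⟩ = 2.5947.
(Δp)² = 2.5947 − (0.0000)² = 2.5947.

2.595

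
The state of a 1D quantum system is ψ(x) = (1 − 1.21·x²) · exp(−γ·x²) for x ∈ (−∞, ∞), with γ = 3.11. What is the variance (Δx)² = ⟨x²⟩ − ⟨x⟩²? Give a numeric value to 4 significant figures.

Compute ⟨x⟩ and ⟨x²⟩ separately, then (Δx)² = ⟨x²⟩ − ⟨x⟩².
Expand each integrand as polynomial × e^(−2γx²) and use ∫x^(2j)·e^(−2γx²) dx = (2j−1)!!/(4γ)^j · √(π/(2γ)), odd powers → 0; here √(π/(2γ)) = 0.71069.
Normalization: ∫|ψ|² dx = 0.59261.
⟨x⟩ = 0.0000 and ⟨x²⟩ = 0.053823.
(Δx)² = 0.053823 − (0.0000)² = 0.053823.

0.05382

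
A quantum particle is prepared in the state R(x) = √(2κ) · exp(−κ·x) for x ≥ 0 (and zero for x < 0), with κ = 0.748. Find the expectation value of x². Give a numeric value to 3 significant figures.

⟨x²⟩ = ∫ x²·|R|² dx (integrals over the domain).
Every integrand reduces to terms xʲ·e^(−2κx) on [0, ∞); use ∫₀^∞ xʲ·e^(−2κx) dx = j!/(2κ)^(j+1).
⟨x²⟩ = 0.89365.

0.894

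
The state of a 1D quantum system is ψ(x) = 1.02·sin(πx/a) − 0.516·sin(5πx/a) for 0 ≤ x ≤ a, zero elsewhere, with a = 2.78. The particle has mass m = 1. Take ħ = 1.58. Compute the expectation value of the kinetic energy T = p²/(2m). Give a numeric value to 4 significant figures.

9.390

T = −(ħ²/2m) d²/dx², so ⟨T⟩ = −(ħ²/2m) ∫ ψ*·ψ'' dx / ∫|ψ|² dx; with m = 1.
d²/dx² sin(jπx/a) = −(jπ/a)²·sin(jπx/a); on 0 ≤ x ≤ a, ∫sin²(jπx/a) dx = a/2 and ∫sin(jπx/a)·sin(lπx/a) dx = 0 for j ≠ l, so only diagonal terms survive in ∫|ψ|² and ∫ψ·ψ″; ∫ψ·ψ′ dx = [ψ²/2] between the walls = 0.
State is unnormalized: ∫|ψ|² dx = 1.8163, and ∫ψ*·(−ħ²/2m · ψ'') dx = 17.054, so ⟨T⟩ = 17.054 / 1.8163.
⟨T⟩ = 9.3895.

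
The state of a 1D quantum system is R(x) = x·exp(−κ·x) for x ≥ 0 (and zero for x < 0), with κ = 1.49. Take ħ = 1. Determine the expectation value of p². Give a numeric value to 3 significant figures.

2.22

p² R = −ħ² d²R/dx²; ⟨p²⟩ = −ħ² ∫ R*·R'' dx / ∫|R|² dx.
Differentiate x·exp(−κ·x) with the product rule; every integrand then reduces to terms xʲ·e^(−2κx) on [0, ∞), with ∫₀^∞ xʲ·e^(−2κx) dx = j!/(2κ)^(j+1).
State is unnormalized: ∫|R|² dx = 0.075576, and ∫R*·(−ħ² R'') dx = 0.16779, so ⟨p²⟩ = 0.16779 / 0.075576.
⟨p²⟩ = 2.2201.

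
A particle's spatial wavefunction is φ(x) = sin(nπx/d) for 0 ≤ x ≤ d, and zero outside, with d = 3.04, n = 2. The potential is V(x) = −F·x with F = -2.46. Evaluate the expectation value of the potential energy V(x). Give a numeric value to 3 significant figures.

3.74

⟨V⟩ = ∫ V(x)·|φ|² dx / ∫|φ|² dx.
With sin²θ = (1 − cos2θ)/2 on 0 ≤ x ≤ d: ∫sin²(nπx/d) dx = d/2, ∫x·sin²(nπx/d) dx = d²/4, ∫x²·sin²(nπx/d) dx = d³·(1/6 − 1/(4n²π²)); higher powers xᵏ the same way, integrating xᵏ·cos(2nπx/d) by parts.
State is unnormalized: ∫|φ|² dx = 1.5200, and ∫φ*·V(x)·φ dx = 5.6836, so ⟨V⟩ = 5.6836 / 1.5200.
⟨V⟩ = 3.7392.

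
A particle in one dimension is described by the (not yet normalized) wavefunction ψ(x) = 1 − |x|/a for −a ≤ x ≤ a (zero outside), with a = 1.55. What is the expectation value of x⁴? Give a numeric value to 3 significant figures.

⟨x⁴⟩ = ∫ x⁴·|ψ|² dx / ∫|ψ|² dx (integrals over the domain).
ψ is even, so ∫ over [−a, a] = 2∫₀ᵃ with ψ = 1 − x/a there: ∫₀ᵃ (1 − x/a)² dx = a/3, ∫₀ᵃ x²(1 − x/a)² dx = a³/30, ∫₀ᵃ x⁴(1 − x/a)² dx = a⁵/105.
State is unnormalized: ∫|ψ|² dx = 1.0333, and ∫ψ*·x⁴·ψ dx = 0.17041, so ⟨x⁴⟩ = 0.17041 / 1.0333.
⟨x⁴⟩ = 0.16491.

0.165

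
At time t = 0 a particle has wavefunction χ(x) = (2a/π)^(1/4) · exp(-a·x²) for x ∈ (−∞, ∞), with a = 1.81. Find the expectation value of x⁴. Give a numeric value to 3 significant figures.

0.0572

⟨x⁴⟩ = ∫ x⁴·|χ|² dx (integrals over the domain).
Gaussian moments: ∫x^(2j)·e^(−2ax²) dx = (2j−1)!!/(4a)^j · √(π/(2a)), odd powers integrate to 0; here √(π/(2a)) = 0.93158.
⟨x⁴⟩ = 0.057233.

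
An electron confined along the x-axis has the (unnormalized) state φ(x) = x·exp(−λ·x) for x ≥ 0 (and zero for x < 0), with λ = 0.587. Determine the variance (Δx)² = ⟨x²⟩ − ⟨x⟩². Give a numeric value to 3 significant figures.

Compute ⟨x⟩ and ⟨x²⟩ separately, then (Δx)² = ⟨x²⟩ − ⟨x⟩².
Every integrand reduces to terms xʲ·e^(−2λx) on [0, ∞); use ∫₀^∞ xʲ·e^(−2λx) dx = j!/(2λ)^(j+1).
Normalization: ∫|φ|² dx = 1.2360.
⟨x⟩ = 2.5554 and ⟨x²⟩ = 8.7065.
(Δx)² = 8.7065 − (2.5554)² = 2.1766.

2.18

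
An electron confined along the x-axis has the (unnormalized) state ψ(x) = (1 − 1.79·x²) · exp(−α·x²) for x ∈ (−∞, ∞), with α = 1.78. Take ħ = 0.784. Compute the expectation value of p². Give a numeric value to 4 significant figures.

3.099

p² ψ = −ħ² d²ψ/dx²; ⟨p²⟩ = −ħ² ∫ ψ*·ψ'' dx / ∫|ψ|² dx.
Expand each integrand as polynomial × e^(−2αx²) and use ∫x^(2j)·e^(−2αx²) dx = (2j−1)!!/(4α)^j · √(π/(2α)), odd powers → 0; here √(π/(2α)) = 0.93940. Differentiate with the product rule, d/dx e^(−αx²) = −2αx·e^(−αx²).
State is unnormalized: ∫|ψ|² dx = 0.64518, and ∫ψ*·(−ħ² ψ'') dx = 1.9993, so ⟨p²⟩ = 1.9993 / 0.64518.
⟨p²⟩ = 3.0988.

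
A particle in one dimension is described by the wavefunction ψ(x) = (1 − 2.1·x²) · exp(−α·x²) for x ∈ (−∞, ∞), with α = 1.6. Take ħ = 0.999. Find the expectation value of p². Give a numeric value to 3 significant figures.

p² ψ = −ħ² d²ψ/dx²; ⟨p²⟩ = −ħ² ∫ ψ*·ψ'' dx / ∫|ψ|² dx.
Expand each integrand as polynomial × e^(−2αx²) and use ∫x^(2j)·e^(−2αx²) dx = (2j−1)!!/(4α)^j · √(π/(2α)), odd powers → 0; here √(π/(2α)) = 0.99083. Differentiate with the product rule, d/dx e^(−αx²) = −2αx·e^(−αx²).
State is unnormalized: ∫|ψ|² dx = 0.66064, and ∫ψ*·(−ħ² ψ'') dx = 3.8129, so ⟨p²⟩ = 3.8129 / 0.66064.
⟨p²⟩ = 5.7715.

5.77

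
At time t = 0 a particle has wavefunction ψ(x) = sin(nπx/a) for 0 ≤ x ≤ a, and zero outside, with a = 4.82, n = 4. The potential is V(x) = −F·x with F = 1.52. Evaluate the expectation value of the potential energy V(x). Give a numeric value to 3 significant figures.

⟨V⟩ = ∫ V(x)·|ψ|² dx / ∫|ψ|² dx.
With sin²θ = (1 − cos2θ)/2 on 0 ≤ x ≤ a: ∫sin²(nπx/a) dx = a/2, ∫x·sin²(nπx/a) dx = a²/4, ∫x²·sin²(nπx/a) dx = a³·(1/6 − 1/(4n²π²)); higher powers xᵏ the same way, integrating xᵏ·cos(2nπx/a) by parts.
State is unnormalized: ∫|ψ|² dx = 2.4100, and ∫ψ*·V(x)·ψ dx = -8.8283, so ⟨V⟩ = -8.8283 / 2.4100.
⟨V⟩ = -3.6632.

-3.66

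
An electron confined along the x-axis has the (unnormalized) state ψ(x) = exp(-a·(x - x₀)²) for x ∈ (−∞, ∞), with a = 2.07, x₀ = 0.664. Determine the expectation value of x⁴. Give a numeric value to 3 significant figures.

⟨x⁴⟩ = ∫ x⁴·|ψ|² dx / ∫|ψ|² dx (integrals over the domain).
Gaussian moments (u = x − x₀): ∫u^(2j)·e^(−2au²) du = (2j−1)!!/(4a)^j · √(π/(2a)), odd powers integrate to 0; here √(π/(2a)) = 0.87111.
State is unnormalized: ∫|ψ|² dx = 0.87111, and ∫ψ*·x⁴·ψ dx = 0.48577, so ⟨x⁴⟩ = 0.48577 / 0.87111.
⟨x⁴⟩ = 0.55764.

0.558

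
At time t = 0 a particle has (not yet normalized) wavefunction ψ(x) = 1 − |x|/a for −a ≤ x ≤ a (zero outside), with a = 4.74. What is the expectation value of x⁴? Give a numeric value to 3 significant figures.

14.4

⟨x⁴⟩ = ∫ x⁴·|ψ|² dx / ∫|ψ|² dx (integrals over the domain).
ψ is even, so ∫ over [−a, a] = 2∫₀ᵃ with ψ = 1 − x/a there: ∫₀ᵃ (1 − x/a)² dx = a/3, ∫₀ᵃ x²(1 − x/a)² dx = a³/30, ∫₀ᵃ x⁴(1 − x/a)² dx = a⁵/105.
State is unnormalized: ∫|ψ|² dx = 3.1600, and ∫ψ*·x⁴·ψ dx = 45.576, so ⟨x⁴⟩ = 45.576 / 3.1600.
⟨x⁴⟩ = 14.423.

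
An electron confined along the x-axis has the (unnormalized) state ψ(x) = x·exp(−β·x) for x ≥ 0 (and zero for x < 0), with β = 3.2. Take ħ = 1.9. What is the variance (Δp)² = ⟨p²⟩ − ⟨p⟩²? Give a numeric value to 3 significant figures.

37.0

Compute ⟨p⟩ and ⟨p²⟩ separately; (Δp)² = ⟨p²⟩ − ⟨p⟩².
Differentiate x·exp(−β·x) with the product rule; every integrand then reduces to terms xʲ·e^(−2βx) on [0, ∞), with ∫₀^∞ xʲ·e^(−2βx) dx = j!/(2β)^(j+1).
Normalization: ∫|ψ|² dx = 0.0076294.
⟨p⟩ = 0.0000 and ⟨p²⟩ = 36.966.
(Δp)² = 36.966 − (0.0000)² = 36.966.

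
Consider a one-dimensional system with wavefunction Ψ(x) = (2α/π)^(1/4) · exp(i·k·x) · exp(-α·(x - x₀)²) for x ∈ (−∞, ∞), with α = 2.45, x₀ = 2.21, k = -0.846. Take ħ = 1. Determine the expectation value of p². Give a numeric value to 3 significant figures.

3.17

p² Ψ = −ħ² d²Ψ/dx²; ⟨p²⟩ = −ħ² ∫ Ψ*·Ψ'' dx.
Gaussian moments (u = x − x₀): ∫u^(2j)·e^(−2αu²) du = (2j−1)!!/(4α)^j · √(π/(2α)), odd powers integrate to 0; here √(π/(2α)) = 0.80071. Derivatives: Ψ′ = (ik − 2αu)·Ψ, Ψ″ = ((ik − 2αu)² − 2α)·Ψ; the odd-in-u pieces drop out.
⟨p²⟩ = 3.1657.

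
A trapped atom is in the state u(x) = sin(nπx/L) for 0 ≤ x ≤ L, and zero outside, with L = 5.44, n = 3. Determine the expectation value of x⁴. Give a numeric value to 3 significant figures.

165.

⟨x⁴⟩ = ∫ x⁴·|u|² dx / ∫|u|² dx (integrals over the domain).
With sin²θ = (1 − cos2θ)/2 on 0 ≤ x ≤ L: ∫sin²(nπx/L) dx = L/2, ∫x·sin²(nπx/L) dx = L²/4, ∫x²·sin²(nπx/L) dx = L³·(1/6 − 1/(4n²π²)); higher powers xᵏ the same way, integrating xᵏ·cos(2nπx/L) by parts.
State is unnormalized: ∫|u|² dx = 2.7200, and ∫u*·x⁴·u dx = 450.06, so ⟨x⁴⟩ = 450.06 / 2.7200.
⟨x⁴⟩ = 165.46.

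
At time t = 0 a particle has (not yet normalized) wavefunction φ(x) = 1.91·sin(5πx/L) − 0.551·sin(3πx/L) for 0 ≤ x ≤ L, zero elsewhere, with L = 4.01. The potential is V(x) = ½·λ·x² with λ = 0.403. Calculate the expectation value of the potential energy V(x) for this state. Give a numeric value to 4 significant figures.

⟨V⟩ = ∫ V(x)·|φ|² dx / ∫|φ|² dx.
On 0 ≤ x ≤ L (j ≠ l): ∫sin²(jπx/L) dx = L/2, ∫sin(jπx/L)·sin(lπx/L) dx = 0; diagonal moments ∫x·sin²(jπx/L) dx = L²/4, ∫x²·sin²(jπx/L) dx = L³·(1/6 − 1/(4j²π²)); cross terms ∫x·sin(jπx/L)·sin(lπx/L) dx = 0 for j + l even and −4jlL²/(π²(j² − l²)²) for j + l odd, ∫x²·sin(jπx/L)·sin(lπx/L) dx = (−1)^(j+l)·4jlL³/(π²(j² − l²)²); higher powers the same way via product-to-sum and parts.
State is unnormalized: ∫|φ|² dx = 7.9232, and ∫φ*·V(x)·φ dx = 7.8488, so ⟨V⟩ = 7.8488 / 7.9232.
⟨V⟩ = 0.99062.

0.9906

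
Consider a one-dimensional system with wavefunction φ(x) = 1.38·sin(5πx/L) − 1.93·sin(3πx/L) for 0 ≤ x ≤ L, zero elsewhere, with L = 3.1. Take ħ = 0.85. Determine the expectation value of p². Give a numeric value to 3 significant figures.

p² φ = −ħ² d²φ/dx²; ⟨p²⟩ = −ħ² ∫ φ*·φ'' dx / ∫|φ|² dx.
d²/dx² sin(jπx/L) = −(jπ/L)²·sin(jπx/L); on 0 ≤ x ≤ L, ∫sin²(jπx/L) dx = L/2 and ∫sin(jπx/L)·sin(lπx/L) dx = 0 for j ≠ l, so only diagonal terms survive in ∫|φ|² and ∫φ·φ″; ∫φ·φ′ dx = [φ²/2] between the walls = 0.
State is unnormalized: ∫|φ|² dx = 8.7254, and ∫φ*·(−ħ² φ'') dx = 93.315, so ⟨p²⟩ = 93.315 / 8.7254.
⟨p²⟩ = 10.695.

10.7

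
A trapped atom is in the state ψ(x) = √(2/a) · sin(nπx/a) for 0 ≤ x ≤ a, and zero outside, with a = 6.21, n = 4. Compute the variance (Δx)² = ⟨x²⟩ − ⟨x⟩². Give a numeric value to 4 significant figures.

Compute ⟨x⟩ and ⟨x²⟩ separately, then (Δx)² = ⟨x²⟩ − ⟨x⟩².
With sin²θ = (1 − cos2θ)/2 on 0 ≤ x ≤ a: ∫sin²(nπx/a) dx = a/2, ∫x·sin²(nπx/a) dx = a²/4, ∫x²·sin²(nπx/a) dx = a³·(1/6 − 1/(4n²π²)); higher powers xᵏ the same way, integrating xᵏ·cos(2nπx/a) by parts.
⟨x⟩ = 3.1050 and ⟨x²⟩ = 12.733.
(Δx)² = 12.733 − (3.1050)² = 3.0916.

3.092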